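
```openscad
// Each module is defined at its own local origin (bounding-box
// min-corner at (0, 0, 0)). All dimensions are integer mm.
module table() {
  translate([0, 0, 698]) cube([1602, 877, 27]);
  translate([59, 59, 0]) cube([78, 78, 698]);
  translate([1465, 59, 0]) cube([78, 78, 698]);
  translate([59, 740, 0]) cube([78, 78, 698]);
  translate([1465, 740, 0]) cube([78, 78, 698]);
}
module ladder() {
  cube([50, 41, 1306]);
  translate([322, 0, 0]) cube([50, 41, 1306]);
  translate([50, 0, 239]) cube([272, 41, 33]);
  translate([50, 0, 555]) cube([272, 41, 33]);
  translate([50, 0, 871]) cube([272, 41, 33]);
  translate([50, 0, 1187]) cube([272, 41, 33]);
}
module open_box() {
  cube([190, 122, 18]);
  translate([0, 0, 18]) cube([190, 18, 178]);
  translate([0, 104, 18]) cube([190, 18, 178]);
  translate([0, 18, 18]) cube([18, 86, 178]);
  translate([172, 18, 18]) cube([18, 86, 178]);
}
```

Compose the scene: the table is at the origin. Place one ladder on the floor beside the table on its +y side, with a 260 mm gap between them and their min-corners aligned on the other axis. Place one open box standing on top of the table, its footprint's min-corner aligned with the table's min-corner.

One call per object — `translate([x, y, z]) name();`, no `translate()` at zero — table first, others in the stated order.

table();
translate([0, 1137, 0]) ladder();
translate([0, 0, 725]) open_box();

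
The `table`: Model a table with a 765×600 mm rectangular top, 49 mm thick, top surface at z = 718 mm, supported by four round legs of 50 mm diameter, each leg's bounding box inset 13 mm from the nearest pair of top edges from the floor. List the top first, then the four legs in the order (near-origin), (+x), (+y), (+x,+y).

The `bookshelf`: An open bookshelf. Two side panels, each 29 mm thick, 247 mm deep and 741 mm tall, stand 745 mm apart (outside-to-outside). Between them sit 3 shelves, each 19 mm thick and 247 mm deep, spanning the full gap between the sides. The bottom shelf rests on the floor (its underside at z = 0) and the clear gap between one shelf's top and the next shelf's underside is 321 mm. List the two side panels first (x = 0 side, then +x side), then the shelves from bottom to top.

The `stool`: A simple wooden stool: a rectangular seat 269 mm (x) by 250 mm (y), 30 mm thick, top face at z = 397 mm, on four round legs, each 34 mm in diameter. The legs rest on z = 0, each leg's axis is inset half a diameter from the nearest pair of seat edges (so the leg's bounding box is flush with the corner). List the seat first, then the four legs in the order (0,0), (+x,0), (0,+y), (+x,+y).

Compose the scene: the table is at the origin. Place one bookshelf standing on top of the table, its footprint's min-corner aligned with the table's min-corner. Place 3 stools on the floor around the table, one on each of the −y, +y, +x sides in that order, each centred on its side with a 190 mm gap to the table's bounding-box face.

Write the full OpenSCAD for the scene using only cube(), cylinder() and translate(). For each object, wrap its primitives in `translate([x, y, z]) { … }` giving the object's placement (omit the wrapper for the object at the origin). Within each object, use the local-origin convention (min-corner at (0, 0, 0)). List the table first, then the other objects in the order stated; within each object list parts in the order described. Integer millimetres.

translate([0, 0, 669]) cube([765, 600, 49]);
translate([38, 38, 0]) cylinder(h = 669, r = 25);
translate([727, 38, 0]) cylinder(h = 669, r = 25);
translate([38, 562, 0]) cylinder(h = 669, r = 25);
translate([727, 562, 0]) cylinder(h = 669, r = 25);
translate([0, 0, 718]) {
  cube([29, 247, 741]);
  translate([716, 0, 0]) cube([29, 247, 741]);
  translate([29, 0, 0]) cube([687, 247, 19]);
  translate([29, 0, 340]) cube([687, 247, 19]);
  translate([29, 0, 680]) cube([687, 247, 19]);
}
translate([248, -440, 0]) {
  translate([0, 0, 367]) cube([269, 250, 30]);
  translate([17, 17, 0]) cylinder(h = 367, r = 17);
  translate([252, 17, 0]) cylinder(h = 367, r = 17);
  translate([17, 233, 0]) cylinder(h = 367, r = 17);
  translate([252, 233, 0]) cylinder(h = 367, r = 17);
}
translate([248, 790, 0]) {
  translate([0, 0, 367]) cube([269, 250, 30]);
  translate([17, 17, 0]) cylinder(h = 367, r = 17);
  translate([252, 17, 0]) cylinder(h = 367, r = 17);
  translate([17, 233, 0]) cylinder(h = 367, r = 17);
  translate([252, 233, 0]) cylinder(h = 367, r = 17);
}
translate([955, 175, 0]) {
  translate([0, 0, 367]) cube([269, 250, 30]);
  translate([17, 17, 0]) cylinder(h = 367, r = 17);
  translate([252, 17, 0]) cylinder(h = 367, r = 17);
  translate([17, 233, 0]) cylinder(h = 367, r = 17);
  translate([252, 233, 0]) cylinder(h = 367, r = 17);
}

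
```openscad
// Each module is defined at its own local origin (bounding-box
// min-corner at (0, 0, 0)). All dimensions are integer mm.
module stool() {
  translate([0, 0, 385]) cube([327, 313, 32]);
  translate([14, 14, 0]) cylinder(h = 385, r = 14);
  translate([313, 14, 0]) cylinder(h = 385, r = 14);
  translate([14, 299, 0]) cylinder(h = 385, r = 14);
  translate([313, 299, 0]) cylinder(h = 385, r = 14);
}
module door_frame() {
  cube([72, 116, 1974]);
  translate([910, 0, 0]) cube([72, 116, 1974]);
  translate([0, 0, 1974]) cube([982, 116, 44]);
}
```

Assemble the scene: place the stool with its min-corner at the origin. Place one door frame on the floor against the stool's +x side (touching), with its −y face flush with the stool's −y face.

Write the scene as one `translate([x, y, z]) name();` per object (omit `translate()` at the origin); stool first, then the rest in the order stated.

stool();
translate([327, 0, 0]) door_frame();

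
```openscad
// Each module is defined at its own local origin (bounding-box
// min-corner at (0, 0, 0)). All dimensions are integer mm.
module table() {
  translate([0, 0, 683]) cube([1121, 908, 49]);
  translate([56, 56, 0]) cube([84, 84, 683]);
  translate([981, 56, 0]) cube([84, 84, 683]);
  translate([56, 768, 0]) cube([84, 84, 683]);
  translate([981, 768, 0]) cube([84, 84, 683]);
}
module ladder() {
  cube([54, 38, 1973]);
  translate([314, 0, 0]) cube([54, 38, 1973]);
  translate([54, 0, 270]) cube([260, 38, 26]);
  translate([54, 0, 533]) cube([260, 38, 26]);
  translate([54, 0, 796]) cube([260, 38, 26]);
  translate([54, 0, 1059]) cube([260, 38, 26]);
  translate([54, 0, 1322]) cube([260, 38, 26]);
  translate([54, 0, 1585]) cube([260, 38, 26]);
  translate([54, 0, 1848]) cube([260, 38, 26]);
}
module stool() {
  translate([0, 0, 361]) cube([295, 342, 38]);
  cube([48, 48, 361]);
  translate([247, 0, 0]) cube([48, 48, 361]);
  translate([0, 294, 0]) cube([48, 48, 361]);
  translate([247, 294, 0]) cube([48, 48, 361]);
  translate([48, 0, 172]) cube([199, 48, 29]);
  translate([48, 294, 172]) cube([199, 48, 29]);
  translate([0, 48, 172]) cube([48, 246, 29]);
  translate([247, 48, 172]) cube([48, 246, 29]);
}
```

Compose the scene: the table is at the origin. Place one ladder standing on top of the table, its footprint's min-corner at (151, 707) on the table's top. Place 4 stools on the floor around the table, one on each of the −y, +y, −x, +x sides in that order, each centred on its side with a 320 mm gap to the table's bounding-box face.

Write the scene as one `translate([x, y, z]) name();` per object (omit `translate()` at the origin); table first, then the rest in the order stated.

table();
translate([151, 707, 732]) ladder();
translate([413, -662, 0]) stool();
translate([413, 1228, 0]) stool();
translate([-615, 283, 0]) stool();
translate([1441, 283, 0]) stool();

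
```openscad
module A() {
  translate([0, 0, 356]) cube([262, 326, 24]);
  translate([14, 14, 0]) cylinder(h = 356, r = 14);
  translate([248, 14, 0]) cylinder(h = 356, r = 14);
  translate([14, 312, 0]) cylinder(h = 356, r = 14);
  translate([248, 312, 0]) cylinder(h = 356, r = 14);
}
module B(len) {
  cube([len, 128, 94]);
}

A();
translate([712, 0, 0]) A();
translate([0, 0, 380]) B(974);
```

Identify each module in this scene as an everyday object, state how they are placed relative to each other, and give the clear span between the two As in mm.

Second stool starts at x = 712; first ends at x = 262; clear span = 712 − 262 = 450 mm.

A is a stool. B is a beam. A beam spans the tops of two stools. The clear span between the two stools is 450 mm.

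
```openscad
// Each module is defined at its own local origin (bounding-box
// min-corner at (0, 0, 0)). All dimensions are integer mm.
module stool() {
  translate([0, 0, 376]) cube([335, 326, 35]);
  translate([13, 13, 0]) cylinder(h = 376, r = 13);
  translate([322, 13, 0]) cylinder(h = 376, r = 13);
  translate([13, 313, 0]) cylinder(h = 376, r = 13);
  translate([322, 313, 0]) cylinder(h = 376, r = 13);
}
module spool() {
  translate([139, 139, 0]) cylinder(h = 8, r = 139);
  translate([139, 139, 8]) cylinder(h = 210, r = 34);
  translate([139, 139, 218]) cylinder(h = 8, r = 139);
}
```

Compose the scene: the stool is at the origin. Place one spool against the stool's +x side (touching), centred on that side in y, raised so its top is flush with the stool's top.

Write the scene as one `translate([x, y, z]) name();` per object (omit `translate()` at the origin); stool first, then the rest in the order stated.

stool();
translate([335, 24, 185]) spool();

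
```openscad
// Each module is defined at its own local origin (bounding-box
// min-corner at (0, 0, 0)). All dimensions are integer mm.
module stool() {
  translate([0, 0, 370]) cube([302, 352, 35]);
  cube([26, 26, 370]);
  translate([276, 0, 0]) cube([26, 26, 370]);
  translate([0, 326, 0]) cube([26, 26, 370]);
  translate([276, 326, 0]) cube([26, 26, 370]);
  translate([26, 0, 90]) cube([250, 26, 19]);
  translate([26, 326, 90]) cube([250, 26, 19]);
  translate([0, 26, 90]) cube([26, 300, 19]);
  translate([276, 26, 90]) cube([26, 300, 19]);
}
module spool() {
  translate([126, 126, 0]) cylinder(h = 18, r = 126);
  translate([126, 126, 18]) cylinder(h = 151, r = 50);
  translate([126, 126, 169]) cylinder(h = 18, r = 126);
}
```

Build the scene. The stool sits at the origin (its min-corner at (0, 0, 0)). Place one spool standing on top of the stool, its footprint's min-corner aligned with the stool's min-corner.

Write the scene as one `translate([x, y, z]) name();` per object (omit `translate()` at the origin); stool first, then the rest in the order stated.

stool();
translate([0, 0, 405]) spool();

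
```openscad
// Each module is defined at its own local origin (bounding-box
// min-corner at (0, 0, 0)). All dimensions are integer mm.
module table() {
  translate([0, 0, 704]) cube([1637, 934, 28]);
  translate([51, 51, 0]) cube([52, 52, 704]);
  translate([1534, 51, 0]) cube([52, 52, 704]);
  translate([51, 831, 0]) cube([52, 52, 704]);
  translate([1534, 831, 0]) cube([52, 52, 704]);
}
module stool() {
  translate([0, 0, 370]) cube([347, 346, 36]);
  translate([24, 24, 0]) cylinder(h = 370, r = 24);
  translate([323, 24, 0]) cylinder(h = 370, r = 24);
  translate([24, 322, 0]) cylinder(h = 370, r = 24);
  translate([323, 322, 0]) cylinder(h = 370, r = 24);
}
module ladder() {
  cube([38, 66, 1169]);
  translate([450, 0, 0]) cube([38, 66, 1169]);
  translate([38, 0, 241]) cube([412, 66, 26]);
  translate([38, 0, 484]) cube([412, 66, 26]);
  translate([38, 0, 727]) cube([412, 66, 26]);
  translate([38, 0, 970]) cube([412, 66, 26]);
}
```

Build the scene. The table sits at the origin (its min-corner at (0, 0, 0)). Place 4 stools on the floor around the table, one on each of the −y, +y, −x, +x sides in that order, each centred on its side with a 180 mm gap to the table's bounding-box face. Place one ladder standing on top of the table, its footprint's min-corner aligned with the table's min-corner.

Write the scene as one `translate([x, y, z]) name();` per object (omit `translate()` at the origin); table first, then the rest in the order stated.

table();
translate([645, -526, 0]) stool();
translate([645, 1114, 0]) stool();
translate([-527, 294, 0]) stool();
translate([1817, 294, 0]) stool();
translate([0, 0, 732]) ladder();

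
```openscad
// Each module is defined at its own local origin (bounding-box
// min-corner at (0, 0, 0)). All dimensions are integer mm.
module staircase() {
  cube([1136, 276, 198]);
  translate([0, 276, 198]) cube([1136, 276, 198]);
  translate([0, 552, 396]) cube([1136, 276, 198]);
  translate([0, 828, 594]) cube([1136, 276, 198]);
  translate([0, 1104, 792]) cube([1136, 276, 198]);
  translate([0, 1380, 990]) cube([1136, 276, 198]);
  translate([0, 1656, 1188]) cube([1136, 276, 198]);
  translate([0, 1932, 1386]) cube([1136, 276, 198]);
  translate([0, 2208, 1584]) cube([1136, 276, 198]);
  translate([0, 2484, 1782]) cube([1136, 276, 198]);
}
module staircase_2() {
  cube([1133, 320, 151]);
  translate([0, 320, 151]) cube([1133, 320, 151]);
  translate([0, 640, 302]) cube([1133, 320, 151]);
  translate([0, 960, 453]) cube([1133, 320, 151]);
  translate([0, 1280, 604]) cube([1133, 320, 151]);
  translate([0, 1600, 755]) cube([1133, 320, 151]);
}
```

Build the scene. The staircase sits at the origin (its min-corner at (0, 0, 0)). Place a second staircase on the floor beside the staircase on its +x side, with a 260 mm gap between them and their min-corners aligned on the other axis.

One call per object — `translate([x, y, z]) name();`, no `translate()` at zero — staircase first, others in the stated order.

staircase();
translate([1396, 0, 0]) staircase_2();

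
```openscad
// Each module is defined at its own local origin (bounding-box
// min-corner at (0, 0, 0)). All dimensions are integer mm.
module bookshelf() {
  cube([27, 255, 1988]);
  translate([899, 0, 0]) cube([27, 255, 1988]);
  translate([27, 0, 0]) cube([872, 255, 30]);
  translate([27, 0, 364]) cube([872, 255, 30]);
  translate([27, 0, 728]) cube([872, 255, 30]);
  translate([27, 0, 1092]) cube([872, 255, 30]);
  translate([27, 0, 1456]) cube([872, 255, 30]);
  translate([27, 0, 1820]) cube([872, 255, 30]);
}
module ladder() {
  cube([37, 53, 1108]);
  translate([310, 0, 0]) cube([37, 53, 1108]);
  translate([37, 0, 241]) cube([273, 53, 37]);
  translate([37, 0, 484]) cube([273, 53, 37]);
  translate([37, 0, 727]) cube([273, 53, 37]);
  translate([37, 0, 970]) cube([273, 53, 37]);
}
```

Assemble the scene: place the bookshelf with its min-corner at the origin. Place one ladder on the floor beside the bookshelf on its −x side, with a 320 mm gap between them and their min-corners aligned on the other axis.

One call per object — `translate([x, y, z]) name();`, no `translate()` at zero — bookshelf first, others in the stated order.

bookshelf();
translate([-667, 0, 0]) ladder();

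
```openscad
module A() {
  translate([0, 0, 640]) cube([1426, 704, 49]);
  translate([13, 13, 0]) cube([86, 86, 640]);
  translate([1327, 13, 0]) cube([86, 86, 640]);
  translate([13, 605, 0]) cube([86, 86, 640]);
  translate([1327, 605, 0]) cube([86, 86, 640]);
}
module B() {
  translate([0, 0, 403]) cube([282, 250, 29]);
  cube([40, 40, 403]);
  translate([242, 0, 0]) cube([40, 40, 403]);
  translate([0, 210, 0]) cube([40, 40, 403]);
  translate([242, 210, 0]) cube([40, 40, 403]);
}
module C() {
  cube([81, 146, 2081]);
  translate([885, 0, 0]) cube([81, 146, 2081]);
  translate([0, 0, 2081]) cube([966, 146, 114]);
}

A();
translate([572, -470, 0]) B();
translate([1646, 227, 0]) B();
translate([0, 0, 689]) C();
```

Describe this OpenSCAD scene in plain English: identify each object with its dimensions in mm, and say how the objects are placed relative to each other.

A is a rectangular dining table. The top is 1426×704×49 mm with its upper surface at z = 689 mm. It stands on four 86×86 mm square legs, each inset 13 mm from the nearest pair of top edges, running from the floor to the underside of the top.

B is a four-legged stool. The seat is 282×250 mm, 29 mm thick, top at z = 432 mm. It stands on four square legs, each 40×40 mm in cross-section, from z = 0 to the seat underside, each flush with a corner of the seat.

C is a rectangular door frame: two vertical jambs of 81×146 mm section, 2081 mm tall, with a clear opening 804 mm wide between their inner faces. A header 114 mm tall and 146 mm deep lies on top of the jambs and spans the full outside width.

Two stools sit around the table at the −y, +x sides. The door frame is on top of the table.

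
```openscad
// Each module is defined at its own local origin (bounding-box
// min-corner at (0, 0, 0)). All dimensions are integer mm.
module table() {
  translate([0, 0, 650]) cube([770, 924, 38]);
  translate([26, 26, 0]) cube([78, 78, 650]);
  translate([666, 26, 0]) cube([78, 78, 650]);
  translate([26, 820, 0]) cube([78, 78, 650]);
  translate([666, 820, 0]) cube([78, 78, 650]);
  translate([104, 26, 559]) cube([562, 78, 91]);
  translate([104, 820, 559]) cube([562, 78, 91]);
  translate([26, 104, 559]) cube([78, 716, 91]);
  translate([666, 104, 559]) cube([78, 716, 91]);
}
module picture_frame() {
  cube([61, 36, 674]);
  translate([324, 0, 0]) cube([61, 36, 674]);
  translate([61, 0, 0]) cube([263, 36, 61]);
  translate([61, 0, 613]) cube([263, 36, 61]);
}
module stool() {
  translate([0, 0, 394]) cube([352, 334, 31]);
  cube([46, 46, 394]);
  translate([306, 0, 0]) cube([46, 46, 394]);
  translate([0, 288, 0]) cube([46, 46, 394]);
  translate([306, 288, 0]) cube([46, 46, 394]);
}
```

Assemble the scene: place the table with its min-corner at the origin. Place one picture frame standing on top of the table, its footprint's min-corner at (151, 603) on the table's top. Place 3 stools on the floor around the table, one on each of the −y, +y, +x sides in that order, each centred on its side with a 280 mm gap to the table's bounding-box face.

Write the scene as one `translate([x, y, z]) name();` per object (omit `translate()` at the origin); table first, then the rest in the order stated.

table();
translate([151, 603, 688]) picture_frame();
translate([209, -614, 0]) stool();
translate([209, 1204, 0]) stool();
translate([1050, 295, 0]) stool();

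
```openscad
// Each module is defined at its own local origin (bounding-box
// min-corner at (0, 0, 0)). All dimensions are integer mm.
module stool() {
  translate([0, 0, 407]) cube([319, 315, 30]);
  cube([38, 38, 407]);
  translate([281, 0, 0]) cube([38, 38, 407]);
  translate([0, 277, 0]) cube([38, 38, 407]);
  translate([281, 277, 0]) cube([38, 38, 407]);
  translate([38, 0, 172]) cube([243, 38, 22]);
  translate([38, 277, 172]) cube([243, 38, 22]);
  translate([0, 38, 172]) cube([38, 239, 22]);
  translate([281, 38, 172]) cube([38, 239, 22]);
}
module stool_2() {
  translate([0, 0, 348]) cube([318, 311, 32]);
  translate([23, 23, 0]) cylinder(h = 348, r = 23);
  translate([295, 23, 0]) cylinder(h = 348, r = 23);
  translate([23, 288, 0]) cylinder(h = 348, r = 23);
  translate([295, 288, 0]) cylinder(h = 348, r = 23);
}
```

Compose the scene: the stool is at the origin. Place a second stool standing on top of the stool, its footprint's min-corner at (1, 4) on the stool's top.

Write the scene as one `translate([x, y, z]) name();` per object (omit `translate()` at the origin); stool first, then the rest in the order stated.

stool();
translate([1, 4, 437]) stool_2();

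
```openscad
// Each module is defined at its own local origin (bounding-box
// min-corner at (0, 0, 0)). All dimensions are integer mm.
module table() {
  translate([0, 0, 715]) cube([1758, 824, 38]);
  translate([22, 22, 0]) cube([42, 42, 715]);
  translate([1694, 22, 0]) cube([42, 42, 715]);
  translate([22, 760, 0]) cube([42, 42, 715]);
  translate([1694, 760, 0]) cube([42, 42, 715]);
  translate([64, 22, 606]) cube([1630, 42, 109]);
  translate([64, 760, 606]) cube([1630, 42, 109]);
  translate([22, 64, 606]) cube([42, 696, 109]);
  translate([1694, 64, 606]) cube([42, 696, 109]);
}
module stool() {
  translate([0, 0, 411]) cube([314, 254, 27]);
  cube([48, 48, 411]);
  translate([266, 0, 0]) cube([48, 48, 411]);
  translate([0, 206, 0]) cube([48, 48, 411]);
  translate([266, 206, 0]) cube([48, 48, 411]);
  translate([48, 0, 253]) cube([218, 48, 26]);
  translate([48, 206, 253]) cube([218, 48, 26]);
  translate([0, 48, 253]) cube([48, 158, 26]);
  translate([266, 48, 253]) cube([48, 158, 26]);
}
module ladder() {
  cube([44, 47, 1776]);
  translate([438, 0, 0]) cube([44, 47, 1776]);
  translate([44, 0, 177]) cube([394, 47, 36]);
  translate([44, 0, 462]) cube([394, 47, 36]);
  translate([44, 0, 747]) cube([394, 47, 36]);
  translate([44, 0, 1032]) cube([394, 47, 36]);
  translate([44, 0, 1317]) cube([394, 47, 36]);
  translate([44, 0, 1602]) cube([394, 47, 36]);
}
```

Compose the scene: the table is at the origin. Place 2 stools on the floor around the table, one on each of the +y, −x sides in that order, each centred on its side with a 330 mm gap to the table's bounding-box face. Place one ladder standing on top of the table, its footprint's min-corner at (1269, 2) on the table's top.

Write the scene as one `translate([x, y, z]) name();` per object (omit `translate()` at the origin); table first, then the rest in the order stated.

table();
translate([722, 1154, 0]) stool();
translate([-644, 285, 0]) stool();
translate([1269, 2, 753]) ladder();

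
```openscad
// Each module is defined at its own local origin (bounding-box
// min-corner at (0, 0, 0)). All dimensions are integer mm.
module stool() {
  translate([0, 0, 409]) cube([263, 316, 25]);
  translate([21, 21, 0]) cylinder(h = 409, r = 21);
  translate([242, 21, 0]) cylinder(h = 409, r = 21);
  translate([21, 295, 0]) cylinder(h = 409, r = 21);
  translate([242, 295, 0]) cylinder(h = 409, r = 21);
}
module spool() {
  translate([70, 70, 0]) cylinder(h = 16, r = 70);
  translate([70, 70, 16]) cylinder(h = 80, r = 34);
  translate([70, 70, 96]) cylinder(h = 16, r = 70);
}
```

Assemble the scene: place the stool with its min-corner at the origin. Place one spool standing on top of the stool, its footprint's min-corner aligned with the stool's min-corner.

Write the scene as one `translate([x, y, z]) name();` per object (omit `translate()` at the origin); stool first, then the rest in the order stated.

stool();
translate([0, 0, 434]) spool();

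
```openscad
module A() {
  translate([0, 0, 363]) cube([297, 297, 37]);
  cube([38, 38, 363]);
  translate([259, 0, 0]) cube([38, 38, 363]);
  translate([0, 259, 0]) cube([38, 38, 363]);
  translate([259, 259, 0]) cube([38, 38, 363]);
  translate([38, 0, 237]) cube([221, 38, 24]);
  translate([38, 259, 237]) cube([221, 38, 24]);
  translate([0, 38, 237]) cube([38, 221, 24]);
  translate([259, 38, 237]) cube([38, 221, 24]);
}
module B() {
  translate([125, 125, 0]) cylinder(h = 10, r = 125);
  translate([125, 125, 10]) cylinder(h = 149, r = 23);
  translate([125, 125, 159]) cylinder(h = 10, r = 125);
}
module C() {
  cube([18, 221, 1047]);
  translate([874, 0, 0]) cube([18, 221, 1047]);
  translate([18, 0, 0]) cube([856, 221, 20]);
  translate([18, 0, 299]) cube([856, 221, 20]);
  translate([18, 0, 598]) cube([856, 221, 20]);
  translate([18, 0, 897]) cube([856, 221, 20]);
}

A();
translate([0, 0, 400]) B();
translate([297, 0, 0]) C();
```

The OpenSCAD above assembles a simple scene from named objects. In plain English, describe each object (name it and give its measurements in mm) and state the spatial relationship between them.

A is a four-legged stool. The seat is a 297×297×37 mm slab whose top surface is at z = 400 mm; four square legs, each 38×38 mm in cross-section, run from the floor (z = 0) to the underside of the seat, each flush with a corner of the seat. Four stretchers, 38 mm wide and 24 mm tall, connect adjacent legs with their undersides at z = 237 mm, each running between the inner faces of the legs it joins and aligned with the legs' outer faces on the other axis.

B is a spool: two coaxial disc flanges of radius 125 mm and thickness 10 mm, joined by a core cylinder of radius 23 mm and height 149 mm. The lower flange rests on z = 0 and the three cylinders share a vertical axis.

C is an open bookshelf. Two side panels, each 18 mm thick, 221 mm deep and 1047 mm tall, stand 892 mm apart (outside-to-outside). Between them sit 4 shelves, each 20 mm thick and 221 mm deep, spanning the full gap between the sides. The bottom shelf rests on the floor (its underside at z = 0) and the clear gap between one shelf's top and the next shelf's underside is 279 mm.

The spool is on top of the stool. The bookshelf is against the stool's +x side, with their −y faces flush.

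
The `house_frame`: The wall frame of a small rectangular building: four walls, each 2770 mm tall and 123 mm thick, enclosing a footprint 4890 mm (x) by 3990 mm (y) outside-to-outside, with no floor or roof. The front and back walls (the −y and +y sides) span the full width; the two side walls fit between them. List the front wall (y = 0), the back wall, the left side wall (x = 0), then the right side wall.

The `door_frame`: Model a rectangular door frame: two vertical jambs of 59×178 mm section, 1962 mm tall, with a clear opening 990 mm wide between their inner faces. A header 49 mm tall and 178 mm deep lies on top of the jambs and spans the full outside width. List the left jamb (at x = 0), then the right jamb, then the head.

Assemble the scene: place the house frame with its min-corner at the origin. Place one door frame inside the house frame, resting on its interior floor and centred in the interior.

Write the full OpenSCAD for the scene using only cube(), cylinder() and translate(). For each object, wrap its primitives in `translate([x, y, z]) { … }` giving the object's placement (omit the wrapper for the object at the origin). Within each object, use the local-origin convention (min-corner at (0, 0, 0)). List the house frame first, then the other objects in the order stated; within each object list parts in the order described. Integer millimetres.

cube([4890, 123, 2770]);
translate([0, 3867, 0]) cube([4890, 123, 2770]);
translate([0, 123, 0]) cube([123, 3744, 2770]);
translate([4767, 123, 0]) cube([123, 3744, 2770]);
translate([1891, 1906, 0]) {
  cube([59, 178, 1962]);
  translate([1049, 0, 0]) cube([59, 178, 1962]);
  translate([0, 0, 1962]) cube([1108, 178, 49]);
}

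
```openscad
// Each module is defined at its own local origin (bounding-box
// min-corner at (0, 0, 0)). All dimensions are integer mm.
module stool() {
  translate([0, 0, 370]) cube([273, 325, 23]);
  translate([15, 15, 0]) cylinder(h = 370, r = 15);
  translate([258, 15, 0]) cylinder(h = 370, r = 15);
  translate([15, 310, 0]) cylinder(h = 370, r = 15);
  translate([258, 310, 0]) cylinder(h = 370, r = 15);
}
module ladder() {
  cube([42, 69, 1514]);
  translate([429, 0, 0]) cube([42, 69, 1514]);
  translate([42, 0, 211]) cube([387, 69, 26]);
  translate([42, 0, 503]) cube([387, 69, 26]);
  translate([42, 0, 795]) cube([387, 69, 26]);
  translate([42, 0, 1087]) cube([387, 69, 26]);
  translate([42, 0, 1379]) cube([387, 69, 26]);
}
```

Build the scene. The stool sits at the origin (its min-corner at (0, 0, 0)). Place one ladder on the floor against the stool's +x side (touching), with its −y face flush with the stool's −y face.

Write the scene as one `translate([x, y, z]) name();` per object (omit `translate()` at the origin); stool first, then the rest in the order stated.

stool();
translate([273, 0, 0]) ladder();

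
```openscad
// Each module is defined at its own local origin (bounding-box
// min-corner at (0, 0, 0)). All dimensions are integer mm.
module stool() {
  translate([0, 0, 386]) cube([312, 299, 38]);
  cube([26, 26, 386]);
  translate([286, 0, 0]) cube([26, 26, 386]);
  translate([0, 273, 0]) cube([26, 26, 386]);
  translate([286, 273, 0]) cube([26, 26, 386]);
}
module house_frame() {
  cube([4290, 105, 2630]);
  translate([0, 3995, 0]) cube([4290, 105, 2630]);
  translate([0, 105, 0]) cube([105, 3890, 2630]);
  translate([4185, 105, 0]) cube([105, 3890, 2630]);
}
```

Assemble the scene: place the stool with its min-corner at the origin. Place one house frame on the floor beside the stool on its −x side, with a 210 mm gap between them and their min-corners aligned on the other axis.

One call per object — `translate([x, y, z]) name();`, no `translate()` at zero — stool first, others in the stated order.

stool();
translate([-4500, 0, 0]) house_frame();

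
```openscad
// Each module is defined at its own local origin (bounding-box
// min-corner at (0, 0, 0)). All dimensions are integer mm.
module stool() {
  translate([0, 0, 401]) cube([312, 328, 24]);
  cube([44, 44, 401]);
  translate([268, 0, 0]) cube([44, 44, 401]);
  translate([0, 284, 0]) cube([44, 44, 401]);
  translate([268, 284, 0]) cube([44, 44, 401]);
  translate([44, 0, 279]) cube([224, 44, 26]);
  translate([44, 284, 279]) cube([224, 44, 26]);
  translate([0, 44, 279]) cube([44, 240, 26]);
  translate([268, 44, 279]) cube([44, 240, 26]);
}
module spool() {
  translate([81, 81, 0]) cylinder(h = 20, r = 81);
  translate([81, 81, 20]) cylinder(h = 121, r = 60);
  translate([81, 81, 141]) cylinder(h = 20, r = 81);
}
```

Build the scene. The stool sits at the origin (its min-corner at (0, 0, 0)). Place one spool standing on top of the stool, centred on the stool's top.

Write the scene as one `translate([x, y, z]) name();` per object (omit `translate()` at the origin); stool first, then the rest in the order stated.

stool();
translate([75, 83, 425]) spool();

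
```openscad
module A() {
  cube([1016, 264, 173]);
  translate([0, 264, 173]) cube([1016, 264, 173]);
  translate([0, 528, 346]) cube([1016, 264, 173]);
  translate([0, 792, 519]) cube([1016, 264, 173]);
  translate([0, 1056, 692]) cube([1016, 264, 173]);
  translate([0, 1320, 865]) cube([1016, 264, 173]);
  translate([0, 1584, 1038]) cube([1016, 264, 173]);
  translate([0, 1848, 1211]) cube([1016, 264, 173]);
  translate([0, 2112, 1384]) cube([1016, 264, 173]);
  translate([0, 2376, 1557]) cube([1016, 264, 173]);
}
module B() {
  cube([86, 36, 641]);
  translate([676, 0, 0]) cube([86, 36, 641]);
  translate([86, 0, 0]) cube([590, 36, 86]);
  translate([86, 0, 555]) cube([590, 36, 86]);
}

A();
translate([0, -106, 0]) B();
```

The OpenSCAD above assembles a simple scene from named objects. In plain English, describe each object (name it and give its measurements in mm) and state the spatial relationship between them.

A is a run of 10 identical solid stair steps. Each tread is 1016×264 mm and each step block is 173 mm high. Step 1 rests on the floor; step k is offset from step 1 by (k−1)×264 mm in y and (k−1)×173 mm in z.

B is a rectangular picture frame lying in the x–z plane (depth along y). The opening is 590 mm wide (x) by 469 mm tall (z), surrounded by a border 86 mm wide on all four sides. The frame is 36 mm deep and is made of two full-height vertical stiles with two horizontal rails fitted between them.

The picture frame is on the floor beside the staircase on its −y side.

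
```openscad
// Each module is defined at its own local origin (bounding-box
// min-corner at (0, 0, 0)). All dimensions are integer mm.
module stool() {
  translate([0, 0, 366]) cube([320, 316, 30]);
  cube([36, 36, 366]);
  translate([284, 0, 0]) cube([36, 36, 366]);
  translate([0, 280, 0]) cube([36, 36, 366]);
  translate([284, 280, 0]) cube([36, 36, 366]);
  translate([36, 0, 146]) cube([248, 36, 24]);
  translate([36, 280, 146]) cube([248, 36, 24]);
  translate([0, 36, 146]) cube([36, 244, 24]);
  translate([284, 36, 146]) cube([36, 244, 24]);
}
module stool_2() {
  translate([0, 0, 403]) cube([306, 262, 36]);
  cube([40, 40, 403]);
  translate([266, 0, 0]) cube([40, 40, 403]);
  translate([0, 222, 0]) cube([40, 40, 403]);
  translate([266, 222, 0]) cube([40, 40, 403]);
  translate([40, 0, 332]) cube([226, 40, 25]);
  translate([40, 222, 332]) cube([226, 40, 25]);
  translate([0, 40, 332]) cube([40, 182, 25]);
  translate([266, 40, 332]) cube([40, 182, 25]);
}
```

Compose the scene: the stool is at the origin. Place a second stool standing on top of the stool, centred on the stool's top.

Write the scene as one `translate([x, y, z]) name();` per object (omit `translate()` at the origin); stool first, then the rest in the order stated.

stool();
translate([7, 27, 396]) stool_2();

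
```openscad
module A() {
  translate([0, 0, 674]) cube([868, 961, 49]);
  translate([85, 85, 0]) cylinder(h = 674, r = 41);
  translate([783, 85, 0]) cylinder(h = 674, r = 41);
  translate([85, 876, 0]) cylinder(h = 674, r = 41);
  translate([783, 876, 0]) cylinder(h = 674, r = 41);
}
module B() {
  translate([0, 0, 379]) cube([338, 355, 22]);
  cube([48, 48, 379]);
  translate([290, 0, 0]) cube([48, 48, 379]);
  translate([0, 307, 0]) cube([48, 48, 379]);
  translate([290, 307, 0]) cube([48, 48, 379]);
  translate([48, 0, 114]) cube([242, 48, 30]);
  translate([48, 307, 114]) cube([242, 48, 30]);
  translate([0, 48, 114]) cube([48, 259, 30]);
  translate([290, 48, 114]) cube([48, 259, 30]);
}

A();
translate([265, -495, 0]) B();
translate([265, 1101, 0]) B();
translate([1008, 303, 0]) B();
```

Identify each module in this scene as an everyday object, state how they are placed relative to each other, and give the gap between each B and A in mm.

Each stool's nearest face is 140 mm from the table's bounding box.

A is a table. B is a stool. Three stools sit around the table at the −y, +y, +x sides. The gap between each stool and the table is 140 mm.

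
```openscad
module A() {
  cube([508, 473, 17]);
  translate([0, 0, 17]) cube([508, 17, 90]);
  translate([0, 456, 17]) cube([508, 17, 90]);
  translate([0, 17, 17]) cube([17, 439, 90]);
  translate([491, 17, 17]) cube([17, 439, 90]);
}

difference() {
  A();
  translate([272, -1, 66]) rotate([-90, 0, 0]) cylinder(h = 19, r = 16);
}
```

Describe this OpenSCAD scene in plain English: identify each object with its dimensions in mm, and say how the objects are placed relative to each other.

A is an open storage box with external size 508×473×107 mm and wall thickness 17 mm (the base is also 17 mm thick). The base covers the whole footprint; the four walls stand on the base, with the y-facing walls full-width and the x-facing walls fitting between their inner faces.

The open box has a circular hole of radius 16 mm through its front wall, centred at (x = 272, z = 66).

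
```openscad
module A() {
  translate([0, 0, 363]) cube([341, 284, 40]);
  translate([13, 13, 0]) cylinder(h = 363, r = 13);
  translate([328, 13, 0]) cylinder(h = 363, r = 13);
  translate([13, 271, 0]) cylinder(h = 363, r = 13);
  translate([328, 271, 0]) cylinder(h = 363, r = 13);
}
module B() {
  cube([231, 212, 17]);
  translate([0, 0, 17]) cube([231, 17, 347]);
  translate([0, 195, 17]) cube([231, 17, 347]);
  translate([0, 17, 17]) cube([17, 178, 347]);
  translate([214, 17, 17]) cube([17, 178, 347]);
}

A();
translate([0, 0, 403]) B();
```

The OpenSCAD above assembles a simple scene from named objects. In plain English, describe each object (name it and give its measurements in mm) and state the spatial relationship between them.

A is a four-legged stool. The seat is 341×284 mm, 40 mm thick, top at z = 403 mm. It stands on four round legs, each 26 mm in diameter, from z = 0 to the seat underside, each leg's axis is inset half a diameter from the nearest pair of seat edges (so the leg's bounding box is flush with the corner).

B is an open storage box with external size 231×212×364 mm and wall thickness 17 mm (the base is also 17 mm thick). The base covers the whole footprint; the four walls stand on the base, with the y-facing walls full-width and the x-facing walls fitting between their inner faces.

The open box is on top of the stool.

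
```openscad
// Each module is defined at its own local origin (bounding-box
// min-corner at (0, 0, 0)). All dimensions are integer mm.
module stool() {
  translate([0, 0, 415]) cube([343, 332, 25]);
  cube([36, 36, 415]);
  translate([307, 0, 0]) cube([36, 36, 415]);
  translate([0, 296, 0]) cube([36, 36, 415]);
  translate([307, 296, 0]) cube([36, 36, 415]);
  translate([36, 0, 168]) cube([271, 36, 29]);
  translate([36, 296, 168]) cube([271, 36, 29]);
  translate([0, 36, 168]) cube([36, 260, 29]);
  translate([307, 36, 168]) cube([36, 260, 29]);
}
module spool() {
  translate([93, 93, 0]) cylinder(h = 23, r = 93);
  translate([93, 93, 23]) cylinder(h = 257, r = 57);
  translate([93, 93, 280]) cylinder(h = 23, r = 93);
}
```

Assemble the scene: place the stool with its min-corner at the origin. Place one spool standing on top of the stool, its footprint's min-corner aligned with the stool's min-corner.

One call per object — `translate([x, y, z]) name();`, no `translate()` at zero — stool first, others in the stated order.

stool();
translate([0, 0, 440]) spool();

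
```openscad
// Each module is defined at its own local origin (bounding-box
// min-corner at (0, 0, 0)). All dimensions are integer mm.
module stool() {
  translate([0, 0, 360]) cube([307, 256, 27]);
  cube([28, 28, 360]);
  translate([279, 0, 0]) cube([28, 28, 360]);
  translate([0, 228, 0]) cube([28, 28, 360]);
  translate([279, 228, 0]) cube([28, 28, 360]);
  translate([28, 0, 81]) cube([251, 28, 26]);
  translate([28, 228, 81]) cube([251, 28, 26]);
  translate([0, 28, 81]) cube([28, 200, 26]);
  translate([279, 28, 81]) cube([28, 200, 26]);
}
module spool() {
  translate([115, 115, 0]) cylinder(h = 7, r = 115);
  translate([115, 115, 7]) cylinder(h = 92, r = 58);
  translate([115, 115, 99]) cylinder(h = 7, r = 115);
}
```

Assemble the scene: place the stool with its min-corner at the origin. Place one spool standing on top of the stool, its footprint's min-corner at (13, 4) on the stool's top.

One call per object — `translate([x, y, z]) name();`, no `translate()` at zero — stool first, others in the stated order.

stool();
translate([13, 4, 387]) spool();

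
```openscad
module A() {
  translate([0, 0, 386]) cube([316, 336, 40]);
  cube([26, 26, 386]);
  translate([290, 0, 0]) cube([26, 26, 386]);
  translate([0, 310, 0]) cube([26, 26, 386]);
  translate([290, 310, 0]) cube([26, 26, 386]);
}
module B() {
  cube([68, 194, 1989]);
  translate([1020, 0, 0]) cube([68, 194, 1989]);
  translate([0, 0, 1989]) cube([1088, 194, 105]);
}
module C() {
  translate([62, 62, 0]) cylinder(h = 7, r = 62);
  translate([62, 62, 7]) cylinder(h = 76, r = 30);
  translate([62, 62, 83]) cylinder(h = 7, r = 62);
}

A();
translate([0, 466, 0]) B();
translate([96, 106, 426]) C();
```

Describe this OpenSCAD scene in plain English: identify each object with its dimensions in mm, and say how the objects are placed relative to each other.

A is a four-legged stool. The seat is 316×336 mm, 40 mm thick, top at z = 426 mm. It stands on four square legs, each 26×26 mm in cross-section, from z = 0 to the seat underside, each flush with a corner of the seat.

B is a rectangular door frame: two vertical jambs of 68×194 mm section, 1989 mm tall, with a clear opening 952 mm wide between their inner faces. A header 105 mm tall and 194 mm deep lies on top of the jambs and spans the full outside width.

C is a spool: two coaxial disc flanges of radius 62 mm and thickness 7 mm, joined by a core cylinder of radius 30 mm and height 76 mm. The lower flange rests on z = 0 and the three cylinders share a vertical axis.

The door frame is on the floor beside the stool on its +y side. The spool is on top of the stool, centred.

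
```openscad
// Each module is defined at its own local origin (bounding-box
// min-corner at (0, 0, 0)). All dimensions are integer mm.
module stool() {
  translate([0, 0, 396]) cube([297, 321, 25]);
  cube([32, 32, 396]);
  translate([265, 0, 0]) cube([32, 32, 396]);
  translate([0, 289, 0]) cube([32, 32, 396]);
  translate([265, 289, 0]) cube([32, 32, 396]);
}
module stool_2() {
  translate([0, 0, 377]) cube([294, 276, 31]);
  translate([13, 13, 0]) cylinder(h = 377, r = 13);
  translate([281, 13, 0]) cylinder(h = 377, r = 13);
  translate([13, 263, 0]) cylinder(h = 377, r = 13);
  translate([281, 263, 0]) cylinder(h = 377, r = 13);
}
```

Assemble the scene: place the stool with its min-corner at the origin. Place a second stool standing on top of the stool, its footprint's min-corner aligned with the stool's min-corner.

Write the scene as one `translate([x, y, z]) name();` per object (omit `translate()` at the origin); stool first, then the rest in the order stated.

stool();
translate([0, 0, 421]) stool_2();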